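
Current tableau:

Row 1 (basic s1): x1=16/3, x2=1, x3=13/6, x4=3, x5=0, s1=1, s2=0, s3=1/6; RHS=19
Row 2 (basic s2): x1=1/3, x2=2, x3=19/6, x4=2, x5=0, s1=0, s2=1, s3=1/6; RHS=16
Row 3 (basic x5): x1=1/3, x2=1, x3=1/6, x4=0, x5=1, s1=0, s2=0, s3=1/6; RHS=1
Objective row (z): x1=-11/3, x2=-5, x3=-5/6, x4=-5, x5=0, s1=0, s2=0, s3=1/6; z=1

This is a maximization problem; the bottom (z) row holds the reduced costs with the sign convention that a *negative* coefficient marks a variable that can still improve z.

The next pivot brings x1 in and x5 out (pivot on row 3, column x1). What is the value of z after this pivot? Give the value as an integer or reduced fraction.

12

Minimum ratio for x1: 1/(1/3) = 3.
z changes by −(z-row coeff of x1)·ratio = −(-11/3)·3 = 11.
New z = 1 + 11 = 12.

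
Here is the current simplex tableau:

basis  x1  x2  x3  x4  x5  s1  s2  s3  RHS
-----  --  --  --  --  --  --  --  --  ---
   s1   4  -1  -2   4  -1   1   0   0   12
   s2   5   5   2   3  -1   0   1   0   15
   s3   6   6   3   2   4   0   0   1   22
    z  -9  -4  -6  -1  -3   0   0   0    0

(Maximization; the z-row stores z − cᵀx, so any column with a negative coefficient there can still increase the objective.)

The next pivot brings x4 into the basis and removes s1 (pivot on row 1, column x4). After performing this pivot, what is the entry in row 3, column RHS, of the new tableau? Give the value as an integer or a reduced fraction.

Pivot element is row 1, column x4: 4.
Normalize row 1: new (row 1, RHS) = 12/4 = 3.
row 3 ← row 3 − 2·(new row 1): 22 − 2·3 = 16.

16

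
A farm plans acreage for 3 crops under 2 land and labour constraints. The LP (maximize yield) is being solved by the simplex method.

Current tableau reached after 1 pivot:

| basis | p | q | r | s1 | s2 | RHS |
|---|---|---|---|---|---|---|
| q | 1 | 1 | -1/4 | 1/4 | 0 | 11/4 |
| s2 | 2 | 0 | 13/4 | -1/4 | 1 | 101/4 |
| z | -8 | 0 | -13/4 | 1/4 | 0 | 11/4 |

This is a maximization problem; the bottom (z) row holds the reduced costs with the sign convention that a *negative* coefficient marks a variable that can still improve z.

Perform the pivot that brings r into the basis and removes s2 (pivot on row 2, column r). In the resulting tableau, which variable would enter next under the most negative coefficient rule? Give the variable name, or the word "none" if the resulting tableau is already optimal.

Pivot element 13/4. New z-row = old z-row − (-13/4)·(row 2/(13/4)).
Updated z-row coefficients: p: -6, q: 0, r: 0, s1: 0, s2: 1.
The most negative is -6 in column p, so p would enter next.

p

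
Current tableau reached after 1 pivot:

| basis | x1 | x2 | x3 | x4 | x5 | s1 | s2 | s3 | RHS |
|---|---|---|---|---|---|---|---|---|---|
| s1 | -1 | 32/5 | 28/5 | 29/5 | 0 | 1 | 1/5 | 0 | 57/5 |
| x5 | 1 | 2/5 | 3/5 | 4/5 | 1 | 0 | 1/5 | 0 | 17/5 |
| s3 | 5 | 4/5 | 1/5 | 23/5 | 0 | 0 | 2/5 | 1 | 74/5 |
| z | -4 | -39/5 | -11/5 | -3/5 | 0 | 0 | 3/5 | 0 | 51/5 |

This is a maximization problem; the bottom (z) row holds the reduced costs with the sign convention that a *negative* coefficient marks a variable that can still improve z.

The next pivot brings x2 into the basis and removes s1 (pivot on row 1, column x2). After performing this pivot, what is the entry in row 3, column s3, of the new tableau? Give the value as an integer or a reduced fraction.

Pivot element is row 1, column x2: 32/5.
Normalize row 1: new (row 1, s3) = 0/(32/5) = 0.
row 3 ← row 3 − (4/5)·(new row 1): 1 − (4/5)·0 = 1.

1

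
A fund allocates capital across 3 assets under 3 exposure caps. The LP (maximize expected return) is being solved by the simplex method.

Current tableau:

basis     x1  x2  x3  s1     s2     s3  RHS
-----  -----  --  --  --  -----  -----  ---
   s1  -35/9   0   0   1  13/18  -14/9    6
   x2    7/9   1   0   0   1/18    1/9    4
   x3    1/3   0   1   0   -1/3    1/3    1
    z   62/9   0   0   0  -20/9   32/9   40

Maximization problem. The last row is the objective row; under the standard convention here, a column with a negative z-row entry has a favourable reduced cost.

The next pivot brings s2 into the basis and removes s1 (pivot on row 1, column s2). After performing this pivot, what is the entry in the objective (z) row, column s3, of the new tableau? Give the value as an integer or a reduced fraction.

-16/13

Pivot element is row 1, column s2: 13/18.
Normalize row 1: new (row 1, s3) = (-14/9)/(13/18) = -28/13.
z-row ← z-row − (-20/9)·(new row 1): 32/9 − (-20/9)·(-28/13) = -16/13.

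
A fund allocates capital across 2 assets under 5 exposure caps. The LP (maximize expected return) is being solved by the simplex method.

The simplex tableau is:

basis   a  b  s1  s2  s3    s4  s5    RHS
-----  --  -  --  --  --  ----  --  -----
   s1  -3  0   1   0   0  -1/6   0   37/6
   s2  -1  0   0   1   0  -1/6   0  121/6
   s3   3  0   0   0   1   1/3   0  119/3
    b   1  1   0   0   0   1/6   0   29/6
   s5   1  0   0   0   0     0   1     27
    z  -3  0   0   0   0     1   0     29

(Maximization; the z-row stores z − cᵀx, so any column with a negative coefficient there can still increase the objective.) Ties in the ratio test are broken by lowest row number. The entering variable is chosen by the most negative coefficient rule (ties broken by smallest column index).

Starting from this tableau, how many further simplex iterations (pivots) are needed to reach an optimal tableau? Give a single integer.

pivot: a in, b out → z = 87/2
No improving column remains; optimal.

1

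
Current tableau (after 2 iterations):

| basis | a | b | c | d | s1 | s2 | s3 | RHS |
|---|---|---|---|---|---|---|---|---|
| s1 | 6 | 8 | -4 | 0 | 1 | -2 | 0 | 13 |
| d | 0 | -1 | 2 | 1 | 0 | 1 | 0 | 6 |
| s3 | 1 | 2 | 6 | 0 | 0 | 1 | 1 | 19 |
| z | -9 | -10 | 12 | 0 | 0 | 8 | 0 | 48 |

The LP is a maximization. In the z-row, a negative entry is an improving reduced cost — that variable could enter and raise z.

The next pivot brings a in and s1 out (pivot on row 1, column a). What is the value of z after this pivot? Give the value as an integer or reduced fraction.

135/2

Minimum ratio for a: 13/6 = 13/6.
z changes by −(z-row coeff of a)·ratio = −(-9)·(13/6) = 39/2.
New z = 48 + (39/2) = 135/2.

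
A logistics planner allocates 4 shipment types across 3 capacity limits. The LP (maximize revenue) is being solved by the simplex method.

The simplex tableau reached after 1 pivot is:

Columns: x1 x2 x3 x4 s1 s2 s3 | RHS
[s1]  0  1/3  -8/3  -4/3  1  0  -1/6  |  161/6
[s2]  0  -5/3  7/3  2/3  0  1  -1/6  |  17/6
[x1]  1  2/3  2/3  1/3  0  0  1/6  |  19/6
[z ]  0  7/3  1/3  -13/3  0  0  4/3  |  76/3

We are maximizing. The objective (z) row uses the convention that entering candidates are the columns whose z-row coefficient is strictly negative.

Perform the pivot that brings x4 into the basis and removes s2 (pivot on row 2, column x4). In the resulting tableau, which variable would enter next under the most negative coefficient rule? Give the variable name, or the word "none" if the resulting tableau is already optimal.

Pivot element 2/3. New z-row = old z-row − (-13/3)·(row 2/(2/3)).
Updated z-row coefficients: x1: 0, x2: -17/2, x3: 31/2, x4: 0, s1: 0, s2: 13/2, s3: 1/4.
The most negative is -17/2 in column x2, so x2 would enter next.

x2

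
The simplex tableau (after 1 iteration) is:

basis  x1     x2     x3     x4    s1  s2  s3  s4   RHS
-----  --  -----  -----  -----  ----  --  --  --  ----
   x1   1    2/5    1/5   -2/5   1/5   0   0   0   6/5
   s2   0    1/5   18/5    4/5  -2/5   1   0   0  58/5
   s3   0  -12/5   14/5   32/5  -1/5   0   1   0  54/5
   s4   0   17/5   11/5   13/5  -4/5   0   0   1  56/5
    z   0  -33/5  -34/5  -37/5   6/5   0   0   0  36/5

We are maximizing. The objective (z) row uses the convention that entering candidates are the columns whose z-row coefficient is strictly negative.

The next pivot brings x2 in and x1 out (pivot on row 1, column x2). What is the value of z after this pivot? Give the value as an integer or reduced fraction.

27

Minimum ratio for x2: (6/5)/(2/5) = 3.
z changes by −(z-row coeff of x2)·ratio = −(-33/5)·3 = 99/5.
New z = 36/5 + (99/5) = 27.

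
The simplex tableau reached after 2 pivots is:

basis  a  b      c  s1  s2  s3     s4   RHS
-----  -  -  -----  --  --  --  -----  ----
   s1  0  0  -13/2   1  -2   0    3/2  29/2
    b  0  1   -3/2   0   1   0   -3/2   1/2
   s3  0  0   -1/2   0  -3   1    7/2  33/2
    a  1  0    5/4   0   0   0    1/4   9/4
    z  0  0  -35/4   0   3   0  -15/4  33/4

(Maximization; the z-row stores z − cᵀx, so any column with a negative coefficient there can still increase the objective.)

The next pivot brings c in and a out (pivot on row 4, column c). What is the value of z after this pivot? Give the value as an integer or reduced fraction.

24

Minimum ratio for c: (9/4)/(5/4) = 9/5.
z changes by −(z-row coeff of c)·ratio = −(-35/4)·(9/5) = 63/4.
New z = 33/4 + (63/4) = 24.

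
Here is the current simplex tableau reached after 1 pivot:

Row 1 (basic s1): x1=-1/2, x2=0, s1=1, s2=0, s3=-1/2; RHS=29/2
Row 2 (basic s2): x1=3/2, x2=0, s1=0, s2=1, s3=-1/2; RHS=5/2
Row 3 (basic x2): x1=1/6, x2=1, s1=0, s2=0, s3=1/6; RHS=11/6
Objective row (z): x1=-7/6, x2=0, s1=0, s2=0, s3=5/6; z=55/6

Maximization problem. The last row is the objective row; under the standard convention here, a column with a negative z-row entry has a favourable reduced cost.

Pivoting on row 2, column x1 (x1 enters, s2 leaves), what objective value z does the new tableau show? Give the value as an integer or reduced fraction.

100/9

Minimum ratio for x1: (5/2)/(3/2) = 5/3.
z changes by −(z-row coeff of x1)·ratio = −(-7/6)·(5/3) = 35/18.
New z = 55/6 + (35/18) = 100/9.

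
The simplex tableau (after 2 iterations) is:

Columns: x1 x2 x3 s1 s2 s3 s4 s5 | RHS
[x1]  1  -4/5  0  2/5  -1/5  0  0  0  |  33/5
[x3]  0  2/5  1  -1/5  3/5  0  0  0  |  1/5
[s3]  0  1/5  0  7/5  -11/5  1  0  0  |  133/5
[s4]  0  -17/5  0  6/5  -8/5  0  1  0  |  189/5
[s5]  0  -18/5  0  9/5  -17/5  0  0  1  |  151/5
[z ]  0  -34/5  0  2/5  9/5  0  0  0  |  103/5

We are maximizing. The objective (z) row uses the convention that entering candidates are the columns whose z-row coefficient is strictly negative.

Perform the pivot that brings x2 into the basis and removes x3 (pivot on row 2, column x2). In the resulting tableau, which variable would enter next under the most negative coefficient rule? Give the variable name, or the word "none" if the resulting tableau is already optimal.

Pivot element 2/5. New z-row = old z-row − (-34/5)·(row 2/(2/5)).
Updated z-row coefficients: x1: 0, x2: 0, x3: 17, s1: -3, s2: 12, s3: 0, s4: 0, s5: 0.
The most negative is -3 in column s1, so s1 would enter next.

s1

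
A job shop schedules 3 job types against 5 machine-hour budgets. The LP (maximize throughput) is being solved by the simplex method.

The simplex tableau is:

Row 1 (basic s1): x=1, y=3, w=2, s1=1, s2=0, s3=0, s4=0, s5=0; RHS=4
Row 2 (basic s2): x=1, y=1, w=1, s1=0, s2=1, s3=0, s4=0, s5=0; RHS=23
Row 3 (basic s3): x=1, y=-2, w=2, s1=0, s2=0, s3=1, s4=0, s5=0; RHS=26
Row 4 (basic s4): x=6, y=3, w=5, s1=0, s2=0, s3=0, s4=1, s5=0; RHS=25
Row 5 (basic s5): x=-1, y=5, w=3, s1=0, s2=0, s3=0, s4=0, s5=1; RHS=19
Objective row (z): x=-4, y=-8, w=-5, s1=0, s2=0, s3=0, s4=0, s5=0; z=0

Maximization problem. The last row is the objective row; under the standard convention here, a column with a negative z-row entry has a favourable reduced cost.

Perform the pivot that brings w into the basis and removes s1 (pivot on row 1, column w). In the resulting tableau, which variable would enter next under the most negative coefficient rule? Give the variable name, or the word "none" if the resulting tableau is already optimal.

Pivot element 2. New z-row = old z-row − (-5)·(row 1/2).
Updated z-row coefficients: x: -3/2, y: -1/2, w: 0, s1: 5/2, s2: 0, s3: 0, s4: 0, s5: 0.
The most negative is -3/2 in column x, so x would enter next.

x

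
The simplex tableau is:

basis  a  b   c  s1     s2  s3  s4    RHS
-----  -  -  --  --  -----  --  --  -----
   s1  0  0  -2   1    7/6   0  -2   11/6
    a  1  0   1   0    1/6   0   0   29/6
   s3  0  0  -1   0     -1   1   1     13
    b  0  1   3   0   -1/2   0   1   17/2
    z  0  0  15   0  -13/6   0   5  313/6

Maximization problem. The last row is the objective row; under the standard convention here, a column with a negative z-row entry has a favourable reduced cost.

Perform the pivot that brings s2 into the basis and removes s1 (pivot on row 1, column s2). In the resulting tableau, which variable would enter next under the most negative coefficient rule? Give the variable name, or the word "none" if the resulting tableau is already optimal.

Pivot element 7/6. New z-row = old z-row − (-13/6)·(row 1/(7/6)).
Updated z-row coefficients: a: 0, b: 0, c: 79/7, s1: 13/7, s2: 0, s3: 0, s4: 9/7.
No coefficient is strictly negative; the tableau after this pivot is optimal.

none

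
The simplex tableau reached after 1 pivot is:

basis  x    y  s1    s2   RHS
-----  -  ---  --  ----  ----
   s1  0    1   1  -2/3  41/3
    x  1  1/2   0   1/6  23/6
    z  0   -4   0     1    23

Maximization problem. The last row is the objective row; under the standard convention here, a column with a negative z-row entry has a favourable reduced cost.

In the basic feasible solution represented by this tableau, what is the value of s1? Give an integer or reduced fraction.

s1 is basic (row 1); its value is the RHS of that row: 41/3.

41/3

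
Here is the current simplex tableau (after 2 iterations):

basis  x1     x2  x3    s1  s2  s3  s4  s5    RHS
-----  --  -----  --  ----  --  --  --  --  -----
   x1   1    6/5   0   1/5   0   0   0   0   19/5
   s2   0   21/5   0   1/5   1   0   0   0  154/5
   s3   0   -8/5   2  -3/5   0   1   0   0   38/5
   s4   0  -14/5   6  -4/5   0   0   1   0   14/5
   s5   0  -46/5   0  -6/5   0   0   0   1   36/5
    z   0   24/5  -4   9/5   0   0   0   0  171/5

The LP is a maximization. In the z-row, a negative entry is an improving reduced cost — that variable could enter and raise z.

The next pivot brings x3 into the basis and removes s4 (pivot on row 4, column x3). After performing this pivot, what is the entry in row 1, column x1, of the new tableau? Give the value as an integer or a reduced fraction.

1

Pivot element is row 4, column x3: 6.
Normalize row 4: new (row 4, x1) = 0/6 = 0.
row 1 ← row 1 − 0·(new row 4): 1 − 0·0 = 1.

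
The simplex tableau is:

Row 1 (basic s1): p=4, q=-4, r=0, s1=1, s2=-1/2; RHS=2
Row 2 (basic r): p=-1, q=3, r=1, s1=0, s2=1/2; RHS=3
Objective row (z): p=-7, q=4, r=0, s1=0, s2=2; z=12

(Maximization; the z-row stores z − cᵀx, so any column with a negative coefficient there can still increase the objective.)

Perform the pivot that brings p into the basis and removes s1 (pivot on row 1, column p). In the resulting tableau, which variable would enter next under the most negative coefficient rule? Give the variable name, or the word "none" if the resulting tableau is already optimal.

q

Pivot element 4. New z-row = old z-row − (-7)·(row 1/4).
Updated z-row coefficients: p: 0, q: -3, r: 0, s1: 7/4, s2: 9/8.
The most negative is -3 in column q, so q would enter next.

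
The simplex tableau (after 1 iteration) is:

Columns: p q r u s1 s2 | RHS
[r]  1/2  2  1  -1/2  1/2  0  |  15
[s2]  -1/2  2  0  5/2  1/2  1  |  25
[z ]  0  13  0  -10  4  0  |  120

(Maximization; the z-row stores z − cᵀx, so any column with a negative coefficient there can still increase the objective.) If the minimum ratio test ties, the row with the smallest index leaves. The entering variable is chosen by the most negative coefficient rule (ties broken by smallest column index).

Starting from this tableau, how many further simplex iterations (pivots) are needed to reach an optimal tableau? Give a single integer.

pivot: u in, s2 out → z = 220
pivot: p in, r out → z = 320
No improving column remains; optimal.

2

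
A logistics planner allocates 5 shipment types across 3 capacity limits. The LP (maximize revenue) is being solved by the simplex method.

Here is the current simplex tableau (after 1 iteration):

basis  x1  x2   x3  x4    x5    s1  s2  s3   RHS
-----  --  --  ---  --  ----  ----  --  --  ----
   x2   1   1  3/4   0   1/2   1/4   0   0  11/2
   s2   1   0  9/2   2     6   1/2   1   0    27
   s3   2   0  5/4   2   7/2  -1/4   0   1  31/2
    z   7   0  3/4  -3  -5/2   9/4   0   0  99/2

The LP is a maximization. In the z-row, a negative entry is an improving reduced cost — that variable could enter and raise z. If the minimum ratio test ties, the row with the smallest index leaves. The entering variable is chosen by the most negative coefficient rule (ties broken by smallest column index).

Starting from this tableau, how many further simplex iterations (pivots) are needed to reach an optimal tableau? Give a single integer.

pivot: x4 in, s3 out → z = 291/4
No improving column remains; optimal.

1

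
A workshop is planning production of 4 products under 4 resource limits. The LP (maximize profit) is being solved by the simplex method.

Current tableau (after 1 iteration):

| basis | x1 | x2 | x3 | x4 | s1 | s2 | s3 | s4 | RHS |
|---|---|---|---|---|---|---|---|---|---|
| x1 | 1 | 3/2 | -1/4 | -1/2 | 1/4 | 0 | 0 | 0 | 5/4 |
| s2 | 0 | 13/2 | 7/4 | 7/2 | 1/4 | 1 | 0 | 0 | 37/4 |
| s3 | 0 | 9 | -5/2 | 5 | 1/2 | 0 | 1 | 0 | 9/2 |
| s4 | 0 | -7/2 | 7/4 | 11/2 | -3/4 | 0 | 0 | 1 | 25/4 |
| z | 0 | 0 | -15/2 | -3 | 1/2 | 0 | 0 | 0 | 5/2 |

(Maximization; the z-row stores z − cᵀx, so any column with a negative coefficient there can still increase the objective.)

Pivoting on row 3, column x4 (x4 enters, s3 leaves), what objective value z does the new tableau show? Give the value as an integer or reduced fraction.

26/5

Minimum ratio for x4: (9/2)/5 = 9/10.
z changes by −(z-row coeff of x4)·ratio = −(-3)·(9/10) = 27/10.
New z = 5/2 + (27/10) = 26/5.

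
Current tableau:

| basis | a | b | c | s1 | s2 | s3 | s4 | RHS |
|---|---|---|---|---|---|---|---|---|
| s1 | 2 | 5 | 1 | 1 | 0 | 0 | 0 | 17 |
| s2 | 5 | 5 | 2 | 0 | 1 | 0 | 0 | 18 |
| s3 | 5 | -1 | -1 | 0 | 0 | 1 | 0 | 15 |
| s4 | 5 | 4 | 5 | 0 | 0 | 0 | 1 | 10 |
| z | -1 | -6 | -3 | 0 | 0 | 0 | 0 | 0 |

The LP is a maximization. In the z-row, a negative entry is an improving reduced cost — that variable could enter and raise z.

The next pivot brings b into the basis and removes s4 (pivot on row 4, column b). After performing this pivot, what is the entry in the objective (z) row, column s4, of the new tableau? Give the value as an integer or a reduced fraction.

3/2

Pivot element is row 4, column b: 4.
Normalize row 4: new (row 4, s4) = 1/4 = 1/4.
z-row ← z-row − (-6)·(new row 4): 0 − (-6)·(1/4) = 3/2.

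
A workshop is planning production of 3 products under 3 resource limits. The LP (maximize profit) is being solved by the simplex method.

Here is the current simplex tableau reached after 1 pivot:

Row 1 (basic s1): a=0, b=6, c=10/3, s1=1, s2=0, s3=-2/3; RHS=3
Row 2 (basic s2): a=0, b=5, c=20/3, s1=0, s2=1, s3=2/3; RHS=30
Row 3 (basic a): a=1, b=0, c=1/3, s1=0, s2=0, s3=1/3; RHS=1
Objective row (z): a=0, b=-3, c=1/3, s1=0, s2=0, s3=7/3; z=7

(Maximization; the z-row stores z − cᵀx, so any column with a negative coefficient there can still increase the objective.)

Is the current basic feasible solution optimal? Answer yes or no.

no

Column b has objective-row coefficient -3, which is negative; an improving pivot exists, so not yet optimal.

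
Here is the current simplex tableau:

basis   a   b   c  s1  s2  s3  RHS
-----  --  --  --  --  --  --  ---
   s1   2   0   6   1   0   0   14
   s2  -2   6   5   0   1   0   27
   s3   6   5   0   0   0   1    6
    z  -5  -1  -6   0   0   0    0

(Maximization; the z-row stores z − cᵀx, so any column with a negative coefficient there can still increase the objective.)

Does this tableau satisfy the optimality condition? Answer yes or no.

Column a has objective-row coefficient -5, which is negative; an improving pivot exists, so not yet optimal.

no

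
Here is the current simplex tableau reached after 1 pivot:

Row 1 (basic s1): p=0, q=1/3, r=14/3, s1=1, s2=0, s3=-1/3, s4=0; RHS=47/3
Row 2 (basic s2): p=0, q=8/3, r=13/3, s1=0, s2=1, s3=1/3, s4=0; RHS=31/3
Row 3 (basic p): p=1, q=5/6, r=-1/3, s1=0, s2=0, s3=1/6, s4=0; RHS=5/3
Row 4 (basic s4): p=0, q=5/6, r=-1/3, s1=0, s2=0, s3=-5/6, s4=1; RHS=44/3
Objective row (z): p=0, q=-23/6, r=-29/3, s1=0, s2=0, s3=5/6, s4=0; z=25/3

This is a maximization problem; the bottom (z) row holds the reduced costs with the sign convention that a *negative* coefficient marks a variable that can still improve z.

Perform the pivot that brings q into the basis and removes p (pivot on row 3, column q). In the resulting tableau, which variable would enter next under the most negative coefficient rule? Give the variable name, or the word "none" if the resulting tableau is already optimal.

Pivot element 5/6. New z-row = old z-row − (-23/6)·(row 3/(5/6)).
Updated z-row coefficients: p: 23/5, q: 0, r: -56/5, s1: 0, s2: 0, s3: 8/5, s4: 0.
The most negative is -56/5 in column r, so r would enter next.

r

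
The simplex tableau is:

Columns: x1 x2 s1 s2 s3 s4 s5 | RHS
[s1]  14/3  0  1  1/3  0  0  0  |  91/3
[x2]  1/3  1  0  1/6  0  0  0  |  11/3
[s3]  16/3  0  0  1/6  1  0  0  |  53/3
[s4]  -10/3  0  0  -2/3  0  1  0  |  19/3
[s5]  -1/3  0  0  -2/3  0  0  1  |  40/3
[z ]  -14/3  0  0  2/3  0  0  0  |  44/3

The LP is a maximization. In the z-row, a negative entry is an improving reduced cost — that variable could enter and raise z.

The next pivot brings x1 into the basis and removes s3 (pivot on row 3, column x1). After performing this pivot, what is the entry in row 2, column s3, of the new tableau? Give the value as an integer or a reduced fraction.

-1/16

Pivot element is row 3, column x1: 16/3.
Normalize row 3: new (row 3, s3) = 1/(16/3) = 3/16.
row 2 ← row 2 − (1/3)·(new row 3): 0 − (1/3)·(3/16) = -1/16.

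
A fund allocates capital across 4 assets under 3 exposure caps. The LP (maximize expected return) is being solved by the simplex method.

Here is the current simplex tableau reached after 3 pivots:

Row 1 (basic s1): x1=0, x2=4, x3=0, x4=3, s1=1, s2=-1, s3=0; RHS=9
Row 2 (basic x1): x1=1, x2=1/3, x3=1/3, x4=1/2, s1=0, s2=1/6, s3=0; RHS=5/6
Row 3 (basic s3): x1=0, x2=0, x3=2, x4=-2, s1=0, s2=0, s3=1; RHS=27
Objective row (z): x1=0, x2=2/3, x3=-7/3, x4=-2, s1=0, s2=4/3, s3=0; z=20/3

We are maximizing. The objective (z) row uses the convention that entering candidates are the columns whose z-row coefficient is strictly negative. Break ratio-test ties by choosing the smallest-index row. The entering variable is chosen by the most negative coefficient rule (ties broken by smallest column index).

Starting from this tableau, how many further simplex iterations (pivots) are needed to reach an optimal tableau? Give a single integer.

pivot: x3 in, x1 out → z = 25/2
No improving column remains; optimal.

1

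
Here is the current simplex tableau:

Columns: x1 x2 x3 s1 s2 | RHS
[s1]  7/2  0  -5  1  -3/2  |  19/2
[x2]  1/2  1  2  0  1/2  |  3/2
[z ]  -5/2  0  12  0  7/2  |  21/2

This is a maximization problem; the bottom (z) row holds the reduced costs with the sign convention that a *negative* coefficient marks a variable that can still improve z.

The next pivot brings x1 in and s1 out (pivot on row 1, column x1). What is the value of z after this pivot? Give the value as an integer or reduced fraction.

Minimum ratio for x1: (19/2)/(7/2) = 19/7.
z changes by −(z-row coeff of x1)·ratio = −(-5/2)·(19/7) = 95/14.
New z = 21/2 + (95/14) = 121/7.

121/7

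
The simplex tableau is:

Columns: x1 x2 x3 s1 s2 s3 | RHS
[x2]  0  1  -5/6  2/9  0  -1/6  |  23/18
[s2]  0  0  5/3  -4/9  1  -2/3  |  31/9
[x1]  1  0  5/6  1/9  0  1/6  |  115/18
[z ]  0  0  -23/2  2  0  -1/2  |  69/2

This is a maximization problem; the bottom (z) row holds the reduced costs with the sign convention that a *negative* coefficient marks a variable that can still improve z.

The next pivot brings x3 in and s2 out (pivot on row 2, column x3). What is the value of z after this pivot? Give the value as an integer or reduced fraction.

Minimum ratio for x3: (31/9)/(5/3) = 31/15.
z changes by −(z-row coeff of x3)·ratio = −(-23/2)·(31/15) = 713/30.
New z = 69/2 + (713/30) = 874/15.

874/15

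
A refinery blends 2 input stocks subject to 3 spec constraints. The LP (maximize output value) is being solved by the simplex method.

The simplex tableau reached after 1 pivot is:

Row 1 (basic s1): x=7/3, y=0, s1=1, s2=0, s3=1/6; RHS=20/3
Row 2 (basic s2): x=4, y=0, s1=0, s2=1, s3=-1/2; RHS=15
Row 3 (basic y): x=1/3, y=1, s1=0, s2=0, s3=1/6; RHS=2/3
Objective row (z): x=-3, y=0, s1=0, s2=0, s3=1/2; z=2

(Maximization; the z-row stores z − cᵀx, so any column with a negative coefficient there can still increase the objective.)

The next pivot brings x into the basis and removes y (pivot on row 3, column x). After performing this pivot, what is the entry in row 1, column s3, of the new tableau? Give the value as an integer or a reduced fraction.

Pivot element is row 3, column x: 1/3.
Normalize row 3: new (row 3, s3) = (1/6)/(1/3) = 1/2.
row 1 ← row 1 − (7/3)·(new row 3): 1/6 − (7/3)·(1/2) = -1.

-1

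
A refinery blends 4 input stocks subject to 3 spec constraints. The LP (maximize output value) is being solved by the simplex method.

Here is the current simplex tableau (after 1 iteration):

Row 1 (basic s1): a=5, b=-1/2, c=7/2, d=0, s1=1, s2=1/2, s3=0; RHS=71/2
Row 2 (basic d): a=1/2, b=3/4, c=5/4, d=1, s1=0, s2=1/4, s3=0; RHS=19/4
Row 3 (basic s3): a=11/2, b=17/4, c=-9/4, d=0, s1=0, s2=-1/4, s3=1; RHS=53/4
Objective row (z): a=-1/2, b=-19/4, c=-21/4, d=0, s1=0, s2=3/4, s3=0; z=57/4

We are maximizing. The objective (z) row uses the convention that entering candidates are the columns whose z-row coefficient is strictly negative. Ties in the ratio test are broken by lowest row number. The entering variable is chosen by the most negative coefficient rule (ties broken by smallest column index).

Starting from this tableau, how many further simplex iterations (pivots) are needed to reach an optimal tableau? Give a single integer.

2

pivot: c in, d out → z = 171/5
pivot: b in, s3 out → z = 283/7
No improving column remains; optimal.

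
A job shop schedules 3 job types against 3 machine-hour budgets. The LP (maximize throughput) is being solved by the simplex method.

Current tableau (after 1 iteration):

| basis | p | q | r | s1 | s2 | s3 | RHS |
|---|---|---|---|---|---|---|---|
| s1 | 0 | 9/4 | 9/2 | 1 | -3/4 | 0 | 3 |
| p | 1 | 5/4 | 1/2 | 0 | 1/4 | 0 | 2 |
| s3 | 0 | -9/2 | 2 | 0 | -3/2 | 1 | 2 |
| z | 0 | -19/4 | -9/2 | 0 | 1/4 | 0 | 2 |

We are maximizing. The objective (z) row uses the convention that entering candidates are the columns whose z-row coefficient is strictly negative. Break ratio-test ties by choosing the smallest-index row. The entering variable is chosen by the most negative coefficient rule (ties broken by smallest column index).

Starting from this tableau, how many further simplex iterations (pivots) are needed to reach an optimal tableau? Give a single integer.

pivot: q in, s1 out → z = 25/3
pivot: s2 in, p out → z = 9
No improving column remains; optimal.

2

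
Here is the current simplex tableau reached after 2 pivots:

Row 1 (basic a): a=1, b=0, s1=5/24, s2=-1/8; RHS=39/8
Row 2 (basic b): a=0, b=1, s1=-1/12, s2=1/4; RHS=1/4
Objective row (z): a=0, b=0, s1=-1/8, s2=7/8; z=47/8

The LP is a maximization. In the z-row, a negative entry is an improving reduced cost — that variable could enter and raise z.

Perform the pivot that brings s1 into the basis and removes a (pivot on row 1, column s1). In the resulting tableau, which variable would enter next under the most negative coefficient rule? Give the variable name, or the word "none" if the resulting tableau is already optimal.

none

Pivot element 5/24. New z-row = old z-row − (-1/8)·(row 1/(5/24)).
Updated z-row coefficients: a: 3/5, b: 0, s1: 0, s2: 4/5.
No coefficient is strictly negative; the tableau after this pivot is optimal.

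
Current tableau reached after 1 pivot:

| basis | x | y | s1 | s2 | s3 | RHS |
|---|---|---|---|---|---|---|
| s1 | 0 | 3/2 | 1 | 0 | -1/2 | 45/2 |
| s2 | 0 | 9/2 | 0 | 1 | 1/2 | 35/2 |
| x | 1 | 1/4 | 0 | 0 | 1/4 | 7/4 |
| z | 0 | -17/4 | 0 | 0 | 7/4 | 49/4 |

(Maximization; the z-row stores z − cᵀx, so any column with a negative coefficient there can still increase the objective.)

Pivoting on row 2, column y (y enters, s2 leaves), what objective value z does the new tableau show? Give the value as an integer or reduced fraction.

259/9

Minimum ratio for y: (35/2)/(9/2) = 35/9.
z changes by −(z-row coeff of y)·ratio = −(-17/4)·(35/9) = 595/36.
New z = 49/4 + (595/36) = 259/9.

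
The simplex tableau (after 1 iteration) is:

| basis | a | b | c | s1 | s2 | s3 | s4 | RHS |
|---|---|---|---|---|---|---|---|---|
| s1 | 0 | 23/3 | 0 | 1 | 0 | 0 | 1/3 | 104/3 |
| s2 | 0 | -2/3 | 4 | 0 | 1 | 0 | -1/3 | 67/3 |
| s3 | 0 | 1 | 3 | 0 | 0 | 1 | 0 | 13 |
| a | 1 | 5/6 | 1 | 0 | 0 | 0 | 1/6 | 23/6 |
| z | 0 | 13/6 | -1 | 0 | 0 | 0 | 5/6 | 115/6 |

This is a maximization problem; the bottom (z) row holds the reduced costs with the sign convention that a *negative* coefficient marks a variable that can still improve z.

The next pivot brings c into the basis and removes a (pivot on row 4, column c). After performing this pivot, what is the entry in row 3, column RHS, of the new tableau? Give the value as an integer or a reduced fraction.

3/2

Pivot element is row 4, column c: 1.
Normalize row 4: new (row 4, RHS) = (23/6)/1 = 23/6.
row 3 ← row 3 − 3·(new row 4): 13 − 3·(23/6) = 3/2.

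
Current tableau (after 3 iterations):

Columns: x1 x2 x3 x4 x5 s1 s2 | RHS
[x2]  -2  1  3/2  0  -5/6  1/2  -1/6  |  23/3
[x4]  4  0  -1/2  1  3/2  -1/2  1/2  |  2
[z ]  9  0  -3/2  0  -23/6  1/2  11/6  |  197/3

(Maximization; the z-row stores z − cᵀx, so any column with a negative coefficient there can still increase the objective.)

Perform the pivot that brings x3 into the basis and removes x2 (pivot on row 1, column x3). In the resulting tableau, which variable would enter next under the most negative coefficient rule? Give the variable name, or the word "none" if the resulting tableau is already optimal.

Pivot element 3/2. New z-row = old z-row − (-3/2)·(row 1/(3/2)).
Updated z-row coefficients: x1: 7, x2: 1, x3: 0, x4: 0, x5: -14/3, s1: 1, s2: 5/3.
The most negative is -14/3 in column x5, so x5 would enter next.

x5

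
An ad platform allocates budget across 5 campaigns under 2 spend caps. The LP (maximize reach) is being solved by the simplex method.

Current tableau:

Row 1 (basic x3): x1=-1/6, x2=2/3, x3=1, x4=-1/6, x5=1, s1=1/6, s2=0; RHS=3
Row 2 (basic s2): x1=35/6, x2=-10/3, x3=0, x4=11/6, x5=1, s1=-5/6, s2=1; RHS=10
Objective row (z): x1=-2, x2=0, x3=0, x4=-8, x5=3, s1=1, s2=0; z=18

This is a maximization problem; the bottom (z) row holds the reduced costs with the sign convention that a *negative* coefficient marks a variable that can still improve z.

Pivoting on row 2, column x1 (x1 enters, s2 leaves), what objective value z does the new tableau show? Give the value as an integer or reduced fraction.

150/7

Minimum ratio for x1: 10/(35/6) = 12/7.
z changes by −(z-row coeff of x1)·ratio = −(-2)·(12/7) = 24/7.
New z = 18 + (24/7) = 150/7.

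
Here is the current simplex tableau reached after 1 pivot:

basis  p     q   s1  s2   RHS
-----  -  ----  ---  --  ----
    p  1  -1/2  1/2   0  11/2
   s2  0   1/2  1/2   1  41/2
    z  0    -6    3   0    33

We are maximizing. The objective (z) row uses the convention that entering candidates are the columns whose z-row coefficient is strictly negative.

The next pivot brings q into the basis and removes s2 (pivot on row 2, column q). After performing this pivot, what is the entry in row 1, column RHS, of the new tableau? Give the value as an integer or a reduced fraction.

Pivot element is row 2, column q: 1/2.
Normalize row 2: new (row 2, RHS) = (41/2)/(1/2) = 41.
row 1 ← row 1 − (-1/2)·(new row 2): 11/2 − (-1/2)·41 = 26.

26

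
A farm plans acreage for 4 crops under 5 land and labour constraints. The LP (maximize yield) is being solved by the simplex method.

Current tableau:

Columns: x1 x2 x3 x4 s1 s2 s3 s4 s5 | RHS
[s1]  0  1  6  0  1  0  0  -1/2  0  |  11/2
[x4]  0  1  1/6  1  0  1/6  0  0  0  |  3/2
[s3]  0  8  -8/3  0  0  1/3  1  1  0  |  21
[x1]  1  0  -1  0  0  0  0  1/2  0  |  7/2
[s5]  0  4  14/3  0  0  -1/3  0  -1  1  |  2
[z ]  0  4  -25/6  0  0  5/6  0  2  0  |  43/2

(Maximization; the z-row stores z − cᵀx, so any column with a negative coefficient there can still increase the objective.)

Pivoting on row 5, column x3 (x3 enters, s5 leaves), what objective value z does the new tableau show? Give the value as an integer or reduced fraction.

Minimum ratio for x3: 2/(14/3) = 3/7.
z changes by −(z-row coeff of x3)·ratio = −(-25/6)·(3/7) = 25/14.
New z = 43/2 + (25/14) = 163/7.

163/7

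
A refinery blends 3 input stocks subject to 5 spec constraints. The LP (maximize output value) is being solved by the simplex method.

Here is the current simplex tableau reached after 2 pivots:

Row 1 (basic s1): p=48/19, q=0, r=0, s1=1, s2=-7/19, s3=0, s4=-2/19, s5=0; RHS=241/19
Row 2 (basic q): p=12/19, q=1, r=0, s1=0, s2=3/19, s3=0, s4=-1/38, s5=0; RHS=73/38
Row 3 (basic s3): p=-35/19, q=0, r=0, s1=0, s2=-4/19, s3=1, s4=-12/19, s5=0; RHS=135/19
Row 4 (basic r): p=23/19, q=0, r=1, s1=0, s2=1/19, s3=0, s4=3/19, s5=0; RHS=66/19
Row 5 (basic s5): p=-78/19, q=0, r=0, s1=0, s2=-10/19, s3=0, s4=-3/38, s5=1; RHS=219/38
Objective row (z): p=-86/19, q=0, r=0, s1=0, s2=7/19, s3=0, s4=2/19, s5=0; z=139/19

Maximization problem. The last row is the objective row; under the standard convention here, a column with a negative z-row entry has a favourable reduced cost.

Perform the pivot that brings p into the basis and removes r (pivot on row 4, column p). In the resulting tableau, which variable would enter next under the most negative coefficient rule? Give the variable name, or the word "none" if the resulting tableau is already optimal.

none

Pivot element 23/19. New z-row = old z-row − (-86/19)·(row 4/(23/19)).
Updated z-row coefficients: p: 0, q: 0, r: 86/23, s1: 0, s2: 13/23, s3: 0, s4: 16/23, s5: 0.
No coefficient is strictly negative; the tableau after this pivot is optimal.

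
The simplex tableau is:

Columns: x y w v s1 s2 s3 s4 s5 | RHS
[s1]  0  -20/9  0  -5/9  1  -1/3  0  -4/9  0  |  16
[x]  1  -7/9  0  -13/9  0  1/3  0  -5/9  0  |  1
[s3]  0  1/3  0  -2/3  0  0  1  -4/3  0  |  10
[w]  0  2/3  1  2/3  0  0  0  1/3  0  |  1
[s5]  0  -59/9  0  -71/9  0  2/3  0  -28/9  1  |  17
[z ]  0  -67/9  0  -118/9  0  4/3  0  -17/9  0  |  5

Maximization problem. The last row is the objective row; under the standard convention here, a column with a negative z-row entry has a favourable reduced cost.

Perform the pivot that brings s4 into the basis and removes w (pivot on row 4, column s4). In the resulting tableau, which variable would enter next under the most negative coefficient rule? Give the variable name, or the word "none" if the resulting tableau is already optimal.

v

Pivot element 1/3. New z-row = old z-row − (-17/9)·(row 4/(1/3)).
Updated z-row coefficients: x: 0, y: -11/3, w: 17/3, v: -28/3, s1: 0, s2: 4/3, s3: 0, s4: 0, s5: 0.
The most negative is -28/3 in column v, so v would enter next.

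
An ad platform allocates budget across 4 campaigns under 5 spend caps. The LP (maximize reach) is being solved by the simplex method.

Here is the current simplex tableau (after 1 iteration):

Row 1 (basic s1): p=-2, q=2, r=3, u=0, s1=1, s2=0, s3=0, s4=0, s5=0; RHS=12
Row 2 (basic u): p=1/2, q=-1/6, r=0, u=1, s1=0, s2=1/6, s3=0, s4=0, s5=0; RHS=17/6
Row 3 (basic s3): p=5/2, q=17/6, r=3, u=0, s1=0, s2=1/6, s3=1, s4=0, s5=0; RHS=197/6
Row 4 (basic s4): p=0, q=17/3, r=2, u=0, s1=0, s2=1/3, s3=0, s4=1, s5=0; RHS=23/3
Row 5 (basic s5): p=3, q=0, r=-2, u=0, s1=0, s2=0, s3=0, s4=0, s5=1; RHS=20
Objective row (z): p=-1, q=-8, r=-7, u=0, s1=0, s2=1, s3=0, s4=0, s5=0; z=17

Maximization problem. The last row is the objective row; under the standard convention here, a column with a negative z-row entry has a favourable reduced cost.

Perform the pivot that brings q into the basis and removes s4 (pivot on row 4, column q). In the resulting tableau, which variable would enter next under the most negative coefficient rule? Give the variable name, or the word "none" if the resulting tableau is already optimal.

r

Pivot element 17/3. New z-row = old z-row − (-8)·(row 4/(17/3)).
Updated z-row coefficients: p: -1, q: 0, r: -71/17, u: 0, s1: 0, s2: 25/17, s3: 0, s4: 24/17, s5: 0.
The most negative is -71/17 in column r, so r would enter next.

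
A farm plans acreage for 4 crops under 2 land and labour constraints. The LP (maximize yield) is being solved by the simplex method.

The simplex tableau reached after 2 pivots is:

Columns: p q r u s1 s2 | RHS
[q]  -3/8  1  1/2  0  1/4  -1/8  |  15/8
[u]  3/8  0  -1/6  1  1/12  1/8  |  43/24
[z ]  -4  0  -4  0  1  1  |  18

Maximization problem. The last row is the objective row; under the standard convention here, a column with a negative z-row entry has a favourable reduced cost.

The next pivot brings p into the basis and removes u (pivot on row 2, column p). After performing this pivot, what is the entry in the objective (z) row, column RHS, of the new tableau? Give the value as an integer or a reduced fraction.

334/9

Pivot element is row 2, column p: 3/8.
Normalize row 2: new (row 2, RHS) = (43/24)/(3/8) = 43/9.
z-row ← z-row − (-4)·(new row 2): 18 − (-4)·(43/9) = 334/9.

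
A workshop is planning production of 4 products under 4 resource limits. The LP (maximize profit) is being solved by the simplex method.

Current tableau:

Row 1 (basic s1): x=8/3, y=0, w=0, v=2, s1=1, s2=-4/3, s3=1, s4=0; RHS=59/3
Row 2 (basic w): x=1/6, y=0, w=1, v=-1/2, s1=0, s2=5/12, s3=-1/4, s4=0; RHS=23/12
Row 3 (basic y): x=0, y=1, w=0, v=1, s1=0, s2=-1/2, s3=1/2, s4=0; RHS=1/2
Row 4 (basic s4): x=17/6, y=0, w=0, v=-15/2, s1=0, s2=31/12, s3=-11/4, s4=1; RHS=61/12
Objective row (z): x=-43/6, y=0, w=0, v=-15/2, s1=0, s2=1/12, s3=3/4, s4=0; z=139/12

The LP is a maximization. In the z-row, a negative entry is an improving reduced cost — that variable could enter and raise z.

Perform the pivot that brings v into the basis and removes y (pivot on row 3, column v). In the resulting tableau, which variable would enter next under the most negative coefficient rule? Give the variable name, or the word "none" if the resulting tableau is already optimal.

Pivot element 1. New z-row = old z-row − (-15/2)·(row 3/1).
Updated z-row coefficients: x: -43/6, y: 15/2, w: 0, v: 0, s1: 0, s2: -11/3, s3: 9/2, s4: 0.
The most negative is -43/6 in column x, so x would enter next.

x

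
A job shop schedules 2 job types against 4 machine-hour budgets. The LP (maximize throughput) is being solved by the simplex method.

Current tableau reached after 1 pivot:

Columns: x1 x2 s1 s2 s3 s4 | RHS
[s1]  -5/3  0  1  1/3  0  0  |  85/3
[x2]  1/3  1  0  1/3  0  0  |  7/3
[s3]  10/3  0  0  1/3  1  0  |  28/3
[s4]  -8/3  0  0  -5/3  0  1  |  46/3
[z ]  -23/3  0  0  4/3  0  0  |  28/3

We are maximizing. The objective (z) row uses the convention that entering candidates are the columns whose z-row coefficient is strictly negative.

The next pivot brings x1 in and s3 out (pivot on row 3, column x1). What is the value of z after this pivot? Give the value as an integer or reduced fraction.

154/5

Minimum ratio for x1: (28/3)/(10/3) = 14/5.
z changes by −(z-row coeff of x1)·ratio = −(-23/3)·(14/5) = 322/15.
New z = 28/3 + (322/15) = 154/5.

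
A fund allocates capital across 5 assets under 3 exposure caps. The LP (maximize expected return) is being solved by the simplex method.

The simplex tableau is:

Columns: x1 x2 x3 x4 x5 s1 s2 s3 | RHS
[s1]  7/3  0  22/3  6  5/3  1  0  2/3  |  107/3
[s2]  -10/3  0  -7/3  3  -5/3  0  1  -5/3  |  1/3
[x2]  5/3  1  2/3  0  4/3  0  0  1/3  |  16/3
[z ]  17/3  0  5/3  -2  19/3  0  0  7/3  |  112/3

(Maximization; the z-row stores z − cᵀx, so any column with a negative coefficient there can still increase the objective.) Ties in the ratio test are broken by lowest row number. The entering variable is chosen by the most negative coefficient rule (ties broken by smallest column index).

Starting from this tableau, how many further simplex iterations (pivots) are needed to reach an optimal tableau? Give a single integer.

pivot: x4 in, s2 out → z = 338/9
No improving column remains; optimal.

1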